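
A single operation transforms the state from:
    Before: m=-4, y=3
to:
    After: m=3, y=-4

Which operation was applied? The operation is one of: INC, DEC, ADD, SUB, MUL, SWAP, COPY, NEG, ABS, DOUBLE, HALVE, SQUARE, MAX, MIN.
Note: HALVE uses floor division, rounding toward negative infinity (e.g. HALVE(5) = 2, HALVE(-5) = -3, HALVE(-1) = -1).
SWAP(y, m)

Analyzing the change:
Before: m=-4, y=3
After: m=3, y=-4
Variable y changed from 3 to -4
Variable m changed from -4 to 3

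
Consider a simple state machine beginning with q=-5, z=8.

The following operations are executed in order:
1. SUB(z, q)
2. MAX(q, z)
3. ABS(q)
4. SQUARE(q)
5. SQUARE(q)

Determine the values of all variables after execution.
{q: 28561, z: 13}

Step-by-step execution:
Initial: q=-5, z=8
After step 1 (SUB(z, q)): q=-5, z=13
After step 2 (MAX(q, z)): q=13, z=13
After step 3 (ABS(q)): q=13, z=13
After step 4 (SQUARE(q)): q=169, z=13
After step 5 (SQUARE(q)): q=28561, z=13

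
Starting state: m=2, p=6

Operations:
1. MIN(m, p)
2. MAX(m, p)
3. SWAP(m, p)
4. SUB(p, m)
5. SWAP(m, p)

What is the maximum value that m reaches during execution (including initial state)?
6

Values of m at each step:
Initial: m = 2
After step 1: m = 2
After step 2: m = 6 ← maximum
After step 3: m = 6
After step 4: m = 6
After step 5: m = 0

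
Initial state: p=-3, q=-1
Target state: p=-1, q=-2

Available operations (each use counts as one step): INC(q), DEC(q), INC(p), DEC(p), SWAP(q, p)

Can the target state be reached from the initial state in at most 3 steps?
Yes

Path (2 steps): INC(p) → SWAP(q, p)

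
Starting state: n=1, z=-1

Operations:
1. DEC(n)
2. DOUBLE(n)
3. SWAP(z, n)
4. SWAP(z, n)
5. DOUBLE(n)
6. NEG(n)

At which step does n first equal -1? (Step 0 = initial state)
Step 3

Tracing n:
Initial: n = 1
After step 1: n = 0
After step 2: n = 0
After step 3: n = -1 ← first occurrence
After step 4: n = 0
After step 5: n = 0
After step 6: n = 0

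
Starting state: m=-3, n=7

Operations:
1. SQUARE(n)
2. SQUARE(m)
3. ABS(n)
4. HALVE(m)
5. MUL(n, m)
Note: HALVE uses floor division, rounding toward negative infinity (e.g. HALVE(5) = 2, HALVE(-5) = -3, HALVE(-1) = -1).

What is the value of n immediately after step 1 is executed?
n = 49

Tracing n through execution:
Initial: n = 7
After step 1 (SQUARE(n)): n = 49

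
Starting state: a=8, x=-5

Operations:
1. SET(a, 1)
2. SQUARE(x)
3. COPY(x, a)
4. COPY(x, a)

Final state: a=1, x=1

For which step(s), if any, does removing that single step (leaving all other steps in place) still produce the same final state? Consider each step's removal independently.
Step(s) 2, 3, 4

Testing removal of each single step:
Without step 1: final = a=8, x=8 (different)
Without step 2: final = a=1, x=1 (same)
Without step 3: final = a=1, x=1 (same)
Without step 4: final = a=1, x=1 (same)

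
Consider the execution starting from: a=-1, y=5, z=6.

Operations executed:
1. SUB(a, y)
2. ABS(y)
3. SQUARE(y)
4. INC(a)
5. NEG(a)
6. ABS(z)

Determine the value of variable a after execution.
a = 5

Tracing execution:
Step 1: SUB(a, y) → a = -6
Step 2: ABS(y) → a = -6
Step 3: SQUARE(y) → a = -6
Step 4: INC(a) → a = -5
Step 5: NEG(a) → a = 5
Step 6: ABS(z) → a = 5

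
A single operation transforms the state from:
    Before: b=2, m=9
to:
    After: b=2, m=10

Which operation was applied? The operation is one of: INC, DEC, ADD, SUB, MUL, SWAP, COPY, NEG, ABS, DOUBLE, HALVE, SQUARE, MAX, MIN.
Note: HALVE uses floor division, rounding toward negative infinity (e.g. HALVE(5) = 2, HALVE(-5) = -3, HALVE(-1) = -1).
INC(m)

Analyzing the change:
Before: b=2, m=9
After: b=2, m=10
Variable m changed from 9 to 10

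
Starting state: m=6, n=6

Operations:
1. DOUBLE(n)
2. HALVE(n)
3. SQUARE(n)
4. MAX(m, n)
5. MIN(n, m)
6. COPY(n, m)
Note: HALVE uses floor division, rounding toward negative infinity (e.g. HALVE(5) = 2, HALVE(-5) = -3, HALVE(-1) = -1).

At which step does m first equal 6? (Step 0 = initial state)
Step 0

Tracing m:
Initial: m = 6 ← first occurrence
After step 1: m = 6
After step 2: m = 6
After step 3: m = 6
After step 4: m = 36
After step 5: m = 36
After step 6: m = 36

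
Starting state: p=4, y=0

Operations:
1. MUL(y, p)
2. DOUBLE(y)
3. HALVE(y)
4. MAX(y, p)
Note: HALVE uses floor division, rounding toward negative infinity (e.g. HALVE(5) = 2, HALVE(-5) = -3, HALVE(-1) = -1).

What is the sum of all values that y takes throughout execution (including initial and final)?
4

Values of y at each step:
Initial: y = 0
After step 1: y = 0
After step 2: y = 0
After step 3: y = 0
After step 4: y = 4
Sum = 0 + 0 + 0 + 0 + 4 = 4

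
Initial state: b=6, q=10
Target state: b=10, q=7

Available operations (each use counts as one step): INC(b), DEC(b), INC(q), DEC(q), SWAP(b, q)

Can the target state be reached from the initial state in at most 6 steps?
Yes

Path (2 steps): INC(b) → SWAP(b, q)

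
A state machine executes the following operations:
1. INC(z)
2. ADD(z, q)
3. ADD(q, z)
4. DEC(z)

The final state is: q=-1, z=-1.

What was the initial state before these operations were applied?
q=-1, z=0

Working backwards:
Final state: q=-1, z=-1
Before step 4 (DEC(z)): q=-1, z=0
Before step 3 (ADD(q, z)): q=-1, z=0
Before step 2 (ADD(z, q)): q=-1, z=1
Before step 1 (INC(z)): q=-1, z=0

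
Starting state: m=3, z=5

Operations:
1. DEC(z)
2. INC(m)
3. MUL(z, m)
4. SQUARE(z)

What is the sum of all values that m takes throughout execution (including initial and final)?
18

Values of m at each step:
Initial: m = 3
After step 1: m = 3
After step 2: m = 4
After step 3: m = 4
After step 4: m = 4
Sum = 3 + 3 + 4 + 4 + 4 = 18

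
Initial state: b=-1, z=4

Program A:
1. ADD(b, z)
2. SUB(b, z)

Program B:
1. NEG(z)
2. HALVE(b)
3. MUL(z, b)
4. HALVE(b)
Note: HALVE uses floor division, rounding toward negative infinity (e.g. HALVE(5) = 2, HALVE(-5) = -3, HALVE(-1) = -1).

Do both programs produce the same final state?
Yes

Program A final state: b=-1, z=4
Program B final state: b=-1, z=4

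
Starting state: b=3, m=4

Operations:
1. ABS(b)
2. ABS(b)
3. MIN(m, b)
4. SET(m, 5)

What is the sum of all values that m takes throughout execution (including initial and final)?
20

Values of m at each step:
Initial: m = 4
After step 1: m = 4
After step 2: m = 4
After step 3: m = 3
After step 4: m = 5
Sum = 4 + 4 + 4 + 3 + 5 = 20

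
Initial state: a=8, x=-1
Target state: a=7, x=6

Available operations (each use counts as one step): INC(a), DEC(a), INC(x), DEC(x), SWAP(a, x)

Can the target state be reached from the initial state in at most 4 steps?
No

The target state cannot be reached within 4 steps.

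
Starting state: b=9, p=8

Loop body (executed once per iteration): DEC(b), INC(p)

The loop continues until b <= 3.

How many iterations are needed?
6

Tracing iterations:
Initial: b=9, p=8
After iteration 1: b=8, p=9
After iteration 2: b=7, p=10
After iteration 3: b=6, p=11
After iteration 4: b=5, p=12
After iteration 5: b=4, p=13
After iteration 6: b=3, p=14
b <= 3 now holds, so the loop exits after 6 iterations.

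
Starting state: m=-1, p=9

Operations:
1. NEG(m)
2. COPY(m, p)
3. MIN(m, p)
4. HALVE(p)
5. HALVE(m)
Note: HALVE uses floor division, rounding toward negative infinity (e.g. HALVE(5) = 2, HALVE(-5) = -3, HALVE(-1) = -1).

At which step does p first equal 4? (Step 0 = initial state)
Step 4

Tracing p:
Initial: p = 9
After step 1: p = 9
After step 2: p = 9
After step 3: p = 9
After step 4: p = 4 ← first occurrence
After step 5: p = 4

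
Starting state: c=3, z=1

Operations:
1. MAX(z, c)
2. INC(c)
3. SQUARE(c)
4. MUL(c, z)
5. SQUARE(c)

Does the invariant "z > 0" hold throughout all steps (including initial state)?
Yes

The invariant holds at every step.

State at each step:
Initial: c=3, z=1
After step 1: c=3, z=3
After step 2: c=4, z=3
After step 3: c=16, z=3
After step 4: c=48, z=3
After step 5: c=2304, z=3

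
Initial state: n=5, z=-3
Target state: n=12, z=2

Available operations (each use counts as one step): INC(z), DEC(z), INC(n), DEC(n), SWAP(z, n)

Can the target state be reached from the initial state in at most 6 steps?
No

The target state cannot be reached within 6 steps.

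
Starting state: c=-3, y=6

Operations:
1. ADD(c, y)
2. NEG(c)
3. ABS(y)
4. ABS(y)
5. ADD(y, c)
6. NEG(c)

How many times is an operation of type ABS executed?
2

Counting ABS operations:
Step 3: ABS(y) ← ABS
Step 4: ABS(y) ← ABS
Total: 2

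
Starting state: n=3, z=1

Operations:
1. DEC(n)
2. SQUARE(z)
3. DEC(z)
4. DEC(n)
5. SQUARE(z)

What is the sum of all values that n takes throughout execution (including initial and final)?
11

Values of n at each step:
Initial: n = 3
After step 1: n = 2
After step 2: n = 2
After step 3: n = 2
After step 4: n = 1
After step 5: n = 1
Sum = 3 + 2 + 2 + 2 + 1 + 1 = 11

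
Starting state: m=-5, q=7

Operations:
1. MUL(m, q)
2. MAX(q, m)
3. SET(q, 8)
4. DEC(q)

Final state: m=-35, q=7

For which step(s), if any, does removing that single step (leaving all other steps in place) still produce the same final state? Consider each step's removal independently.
Step(s) 2

Testing removal of each single step:
Without step 1: final = m=-5, q=7 (different)
Without step 2: final = m=-35, q=7 (same)
Without step 3: final = m=-35, q=6 (different)
Without step 4: final = m=-35, q=8 (different)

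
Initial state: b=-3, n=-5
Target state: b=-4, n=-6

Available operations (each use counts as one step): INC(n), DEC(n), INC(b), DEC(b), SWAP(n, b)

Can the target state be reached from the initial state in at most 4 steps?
Yes

Path (2 steps): DEC(n) → DEC(b)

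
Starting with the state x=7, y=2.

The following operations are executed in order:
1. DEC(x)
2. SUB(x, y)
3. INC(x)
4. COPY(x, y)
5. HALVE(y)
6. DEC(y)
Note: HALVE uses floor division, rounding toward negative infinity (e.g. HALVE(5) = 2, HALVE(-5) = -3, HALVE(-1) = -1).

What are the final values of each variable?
{x: 2, y: 0}

Step-by-step execution:
Initial: x=7, y=2
After step 1 (DEC(x)): x=6, y=2
After step 2 (SUB(x, y)): x=4, y=2
After step 3 (INC(x)): x=5, y=2
After step 4 (COPY(x, y)): x=2, y=2
After step 5 (HALVE(y)): x=2, y=1
After step 6 (DEC(y)): x=2, y=0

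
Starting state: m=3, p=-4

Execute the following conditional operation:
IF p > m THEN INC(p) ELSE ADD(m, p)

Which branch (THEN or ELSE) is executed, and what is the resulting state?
Branch: ELSE, Final state: m=-1, p=-4

Evaluating condition: p > m
p = -4, m = 3
Condition is False, so ELSE branch executes
After ADD(m, p): m=-1, p=-4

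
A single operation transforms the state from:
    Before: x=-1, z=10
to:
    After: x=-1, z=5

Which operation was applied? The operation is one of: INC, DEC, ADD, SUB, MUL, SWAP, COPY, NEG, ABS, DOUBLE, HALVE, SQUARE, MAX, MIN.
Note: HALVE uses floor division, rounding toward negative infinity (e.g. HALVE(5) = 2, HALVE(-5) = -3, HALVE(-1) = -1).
HALVE(z)

Analyzing the change:
Before: x=-1, z=10
After: x=-1, z=5
Variable z changed from 10 to 5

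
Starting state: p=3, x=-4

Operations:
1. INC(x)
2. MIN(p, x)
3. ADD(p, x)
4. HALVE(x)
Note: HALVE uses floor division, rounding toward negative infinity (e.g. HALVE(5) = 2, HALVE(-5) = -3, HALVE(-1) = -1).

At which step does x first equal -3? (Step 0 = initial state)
Step 1

Tracing x:
Initial: x = -4
After step 1: x = -3 ← first occurrence
After step 2: x = -3
After step 3: x = -3
After step 4: x = -2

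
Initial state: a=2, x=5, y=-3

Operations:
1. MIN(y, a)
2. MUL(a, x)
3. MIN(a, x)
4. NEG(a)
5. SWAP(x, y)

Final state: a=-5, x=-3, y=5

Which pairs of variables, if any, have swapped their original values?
(y, x)

Comparing initial and final values:
y: -3 → 5
x: 5 → -3
a: 2 → -5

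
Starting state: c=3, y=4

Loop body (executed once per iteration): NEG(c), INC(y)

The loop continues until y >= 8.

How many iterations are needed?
4

Tracing iterations:
Initial: c=3, y=4
After iteration 1: c=-3, y=5
After iteration 2: c=3, y=6
After iteration 3: c=-3, y=7
After iteration 4: c=3, y=8
y >= 8 now holds, so the loop exits after 4 iterations.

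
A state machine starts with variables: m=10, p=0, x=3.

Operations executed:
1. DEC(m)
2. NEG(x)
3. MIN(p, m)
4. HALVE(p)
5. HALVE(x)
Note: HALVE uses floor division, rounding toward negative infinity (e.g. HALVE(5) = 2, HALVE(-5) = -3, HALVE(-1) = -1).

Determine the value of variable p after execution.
p = 0

Tracing execution:
Step 1: DEC(m) → p = 0
Step 2: NEG(x) → p = 0
Step 3: MIN(p, m) → p = 0
Step 4: HALVE(p) → p = 0
Step 5: HALVE(x) → p = 0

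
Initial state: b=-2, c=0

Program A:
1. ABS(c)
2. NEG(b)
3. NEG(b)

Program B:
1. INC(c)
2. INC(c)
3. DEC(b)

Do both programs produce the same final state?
No

Program A final state: b=-2, c=0
Program B final state: b=-3, c=2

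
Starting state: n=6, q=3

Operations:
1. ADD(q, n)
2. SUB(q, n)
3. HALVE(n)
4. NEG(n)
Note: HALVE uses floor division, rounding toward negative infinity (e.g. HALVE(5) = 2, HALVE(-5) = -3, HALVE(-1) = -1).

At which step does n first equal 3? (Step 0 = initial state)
Step 3

Tracing n:
Initial: n = 6
After step 1: n = 6
After step 2: n = 6
After step 3: n = 3 ← first occurrence
After step 4: n = -3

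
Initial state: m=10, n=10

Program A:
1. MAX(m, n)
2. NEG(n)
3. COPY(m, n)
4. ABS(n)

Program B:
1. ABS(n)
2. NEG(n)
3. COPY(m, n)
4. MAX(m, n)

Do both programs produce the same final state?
No

Program A final state: m=-10, n=10
Program B final state: m=-10, n=-10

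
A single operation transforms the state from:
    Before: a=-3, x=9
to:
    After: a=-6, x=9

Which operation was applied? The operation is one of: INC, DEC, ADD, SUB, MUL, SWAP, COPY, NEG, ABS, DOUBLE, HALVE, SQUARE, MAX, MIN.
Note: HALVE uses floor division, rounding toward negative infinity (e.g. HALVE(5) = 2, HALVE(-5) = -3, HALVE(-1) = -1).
DOUBLE(a)

Analyzing the change:
Before: a=-3, x=9
After: a=-6, x=9
Variable a changed from -3 to -6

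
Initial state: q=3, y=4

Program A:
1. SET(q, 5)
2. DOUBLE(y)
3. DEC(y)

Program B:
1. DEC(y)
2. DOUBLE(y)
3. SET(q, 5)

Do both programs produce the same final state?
No

Program A final state: q=5, y=7
Program B final state: q=5, y=6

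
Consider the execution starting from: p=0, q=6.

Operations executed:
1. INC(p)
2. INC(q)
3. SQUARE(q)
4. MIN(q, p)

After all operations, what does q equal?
q = 1

Tracing execution:
Step 1: INC(p) → q = 6
Step 2: INC(q) → q = 7
Step 3: SQUARE(q) → q = 49
Step 4: MIN(q, p) → q = 1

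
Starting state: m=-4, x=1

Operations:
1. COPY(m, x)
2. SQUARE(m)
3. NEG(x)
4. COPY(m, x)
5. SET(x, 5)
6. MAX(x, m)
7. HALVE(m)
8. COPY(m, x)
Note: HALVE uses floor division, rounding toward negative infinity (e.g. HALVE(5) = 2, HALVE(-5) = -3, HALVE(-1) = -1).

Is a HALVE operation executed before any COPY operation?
No

First HALVE: step 7
First COPY: step 1
Since 7 > 1, COPY comes first.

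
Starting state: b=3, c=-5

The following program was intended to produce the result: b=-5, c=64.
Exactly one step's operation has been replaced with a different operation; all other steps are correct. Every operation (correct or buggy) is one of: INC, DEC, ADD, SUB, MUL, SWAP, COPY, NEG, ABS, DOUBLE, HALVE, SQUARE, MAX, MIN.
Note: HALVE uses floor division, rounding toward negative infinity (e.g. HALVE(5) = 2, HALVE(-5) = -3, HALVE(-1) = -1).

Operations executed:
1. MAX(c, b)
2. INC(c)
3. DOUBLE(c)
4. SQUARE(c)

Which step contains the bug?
Step 1

Trace with buggy code:
Initial: b=3, c=-5
After step 1: b=3, c=3
After step 2: b=3, c=4
After step 3: b=3, c=8
After step 4: b=3, c=64
Actual final b=3, c=64 ≠ expected b=-5, c=64.
Step 1 is the only position where a single-operation replacement can produce the expected result.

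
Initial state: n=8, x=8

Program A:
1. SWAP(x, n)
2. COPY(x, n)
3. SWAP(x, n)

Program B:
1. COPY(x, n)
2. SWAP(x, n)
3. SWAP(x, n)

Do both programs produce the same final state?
Yes

Program A final state: n=8, x=8
Program B final state: n=8, x=8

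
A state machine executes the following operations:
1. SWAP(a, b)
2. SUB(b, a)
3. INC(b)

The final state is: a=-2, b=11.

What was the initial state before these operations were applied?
a=8, b=-2

Working backwards:
Final state: a=-2, b=11
Before step 3 (INC(b)): a=-2, b=10
Before step 2 (SUB(b, a)): a=-2, b=8
Before step 1 (SWAP(a, b)): a=8, b=-2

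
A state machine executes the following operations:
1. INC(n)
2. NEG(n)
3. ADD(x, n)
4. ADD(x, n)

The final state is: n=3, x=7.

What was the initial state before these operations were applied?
n=-4, x=1

Working backwards:
Final state: n=3, x=7
Before step 4 (ADD(x, n)): n=3, x=4
Before step 3 (ADD(x, n)): n=3, x=1
Before step 2 (NEG(n)): n=-3, x=1
Before step 1 (INC(n)): n=-4, x=1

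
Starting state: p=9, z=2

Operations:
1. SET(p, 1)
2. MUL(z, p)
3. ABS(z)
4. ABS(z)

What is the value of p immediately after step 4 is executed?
p = 1

Tracing p through execution:
Initial: p = 9
After step 1 (SET(p, 1)): p = 1
After step 2 (MUL(z, p)): p = 1
After step 3 (ABS(z)): p = 1
After step 4 (ABS(z)): p = 1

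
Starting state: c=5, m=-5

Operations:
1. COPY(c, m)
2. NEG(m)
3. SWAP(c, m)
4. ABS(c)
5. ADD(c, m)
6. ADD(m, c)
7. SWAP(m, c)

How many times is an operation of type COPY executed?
1

Counting COPY operations:
Step 1: COPY(c, m) ← COPY
Total: 1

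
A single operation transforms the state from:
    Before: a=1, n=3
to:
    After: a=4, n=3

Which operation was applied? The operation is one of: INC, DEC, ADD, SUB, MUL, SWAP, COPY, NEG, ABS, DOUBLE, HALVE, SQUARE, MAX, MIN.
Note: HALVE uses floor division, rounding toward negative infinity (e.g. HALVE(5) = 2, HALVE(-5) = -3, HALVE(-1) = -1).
ADD(a, n)

Analyzing the change:
Before: a=1, n=3
After: a=4, n=3
Variable a changed from 1 to 4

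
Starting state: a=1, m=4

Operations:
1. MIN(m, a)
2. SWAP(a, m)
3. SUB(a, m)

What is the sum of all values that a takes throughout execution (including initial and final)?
3

Values of a at each step:
Initial: a = 1
After step 1: a = 1
After step 2: a = 1
After step 3: a = 0
Sum = 1 + 1 + 1 + 0 = 3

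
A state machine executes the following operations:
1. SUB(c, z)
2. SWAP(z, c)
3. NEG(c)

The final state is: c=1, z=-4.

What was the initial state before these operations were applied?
c=-5, z=-1

Working backwards:
Final state: c=1, z=-4
Before step 3 (NEG(c)): c=-1, z=-4
Before step 2 (SWAP(z, c)): c=-4, z=-1
Before step 1 (SUB(c, z)): c=-5, z=-1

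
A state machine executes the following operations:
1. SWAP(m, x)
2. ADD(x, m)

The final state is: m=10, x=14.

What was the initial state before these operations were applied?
m=4, x=10

Working backwards:
Final state: m=10, x=14
Before step 2 (ADD(x, m)): m=10, x=4
Before step 1 (SWAP(m, x)): m=4, x=10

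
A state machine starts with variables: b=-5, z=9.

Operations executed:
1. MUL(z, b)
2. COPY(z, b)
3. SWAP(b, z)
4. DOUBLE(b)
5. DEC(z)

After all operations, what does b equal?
b = -10

Tracing execution:
Step 1: MUL(z, b) → b = -5
Step 2: COPY(z, b) → b = -5
Step 3: SWAP(b, z) → b = -5
Step 4: DOUBLE(b) → b = -10
Step 5: DEC(z) → b = -10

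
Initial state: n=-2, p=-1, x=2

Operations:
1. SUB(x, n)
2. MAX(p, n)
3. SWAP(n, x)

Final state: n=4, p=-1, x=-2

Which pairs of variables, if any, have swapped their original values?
None

Comparing initial and final values:
n: -2 → 4
x: 2 → -2
p: -1 → -1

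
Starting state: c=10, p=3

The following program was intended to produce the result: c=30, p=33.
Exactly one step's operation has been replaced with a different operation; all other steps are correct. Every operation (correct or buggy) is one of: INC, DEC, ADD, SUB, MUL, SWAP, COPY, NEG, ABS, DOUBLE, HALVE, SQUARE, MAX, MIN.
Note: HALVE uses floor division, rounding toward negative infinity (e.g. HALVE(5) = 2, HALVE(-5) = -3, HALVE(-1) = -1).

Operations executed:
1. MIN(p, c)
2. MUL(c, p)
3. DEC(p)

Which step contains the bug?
Step 3

Trace with buggy code:
Initial: c=10, p=3
After step 1: c=10, p=3
After step 2: c=30, p=3
After step 3: c=30, p=2
Actual final c=30, p=2 ≠ expected c=30, p=33.
Step 3 is the only position where a single-operation replacement can produce the expected result.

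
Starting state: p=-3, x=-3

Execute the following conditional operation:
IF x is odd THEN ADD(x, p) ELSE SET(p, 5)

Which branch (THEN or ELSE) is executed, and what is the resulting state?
Branch: THEN, Final state: p=-3, x=-6

Evaluating condition: x is odd
Condition is True, so THEN branch executes
After ADD(x, p): p=-3, x=-6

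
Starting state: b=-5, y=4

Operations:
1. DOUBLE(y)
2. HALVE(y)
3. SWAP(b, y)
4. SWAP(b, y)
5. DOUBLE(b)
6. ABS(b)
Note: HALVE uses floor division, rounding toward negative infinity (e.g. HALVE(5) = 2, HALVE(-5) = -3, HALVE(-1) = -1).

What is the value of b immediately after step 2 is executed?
b = -5

Tracing b through execution:
Initial: b = -5
After step 1 (DOUBLE(y)): b = -5
After step 2 (HALVE(y)): b = -5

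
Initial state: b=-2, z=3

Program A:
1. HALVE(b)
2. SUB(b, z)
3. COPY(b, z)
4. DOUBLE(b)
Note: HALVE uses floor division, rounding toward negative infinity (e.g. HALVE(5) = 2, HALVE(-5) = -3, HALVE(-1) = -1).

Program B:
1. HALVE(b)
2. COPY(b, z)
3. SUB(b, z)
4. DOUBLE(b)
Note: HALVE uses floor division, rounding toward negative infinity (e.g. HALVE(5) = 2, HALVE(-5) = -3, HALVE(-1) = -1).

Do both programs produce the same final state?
No

Program A final state: b=6, z=3
Program B final state: b=0, z=3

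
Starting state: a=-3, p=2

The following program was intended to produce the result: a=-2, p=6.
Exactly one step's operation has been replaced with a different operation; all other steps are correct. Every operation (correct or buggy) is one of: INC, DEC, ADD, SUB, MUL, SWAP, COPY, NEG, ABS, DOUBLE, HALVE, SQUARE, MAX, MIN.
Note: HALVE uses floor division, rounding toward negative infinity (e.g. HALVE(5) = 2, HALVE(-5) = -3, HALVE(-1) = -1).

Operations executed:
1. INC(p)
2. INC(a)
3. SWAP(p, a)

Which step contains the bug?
Step 3

Trace with buggy code:
Initial: a=-3, p=2
After step 1: a=-3, p=3
After step 2: a=-2, p=3
After step 3: a=3, p=-2
Actual final a=3, p=-2 ≠ expected a=-2, p=6.
Step 3 is the only position where a single-operation replacement can produce the expected result.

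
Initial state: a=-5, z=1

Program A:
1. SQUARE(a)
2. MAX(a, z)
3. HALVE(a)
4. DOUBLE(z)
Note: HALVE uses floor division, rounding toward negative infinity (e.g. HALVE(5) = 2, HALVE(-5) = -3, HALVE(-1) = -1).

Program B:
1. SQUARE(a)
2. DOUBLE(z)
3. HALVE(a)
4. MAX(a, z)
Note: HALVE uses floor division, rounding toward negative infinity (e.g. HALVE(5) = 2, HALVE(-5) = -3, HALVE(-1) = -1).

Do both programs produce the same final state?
Yes

Program A final state: a=12, z=2
Program B final state: a=12, z=2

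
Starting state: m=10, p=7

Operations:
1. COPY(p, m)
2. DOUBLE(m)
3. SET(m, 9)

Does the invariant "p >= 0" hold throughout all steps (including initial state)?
Yes

The invariant holds at every step.

State at each step:
Initial: m=10, p=7
After step 1: m=10, p=10
After step 2: m=20, p=10
After step 3: m=9, p=10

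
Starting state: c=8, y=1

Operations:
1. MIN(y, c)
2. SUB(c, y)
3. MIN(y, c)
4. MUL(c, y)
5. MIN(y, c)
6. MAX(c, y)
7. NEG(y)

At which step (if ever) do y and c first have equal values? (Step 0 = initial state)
Never

y and c never become equal during execution.

Comparing values at each step:
Initial: y=1, c=8
After step 1: y=1, c=8
After step 2: y=1, c=7
After step 3: y=1, c=7
After step 4: y=1, c=7
After step 5: y=1, c=7
After step 6: y=1, c=7
After step 7: y=-1, c=7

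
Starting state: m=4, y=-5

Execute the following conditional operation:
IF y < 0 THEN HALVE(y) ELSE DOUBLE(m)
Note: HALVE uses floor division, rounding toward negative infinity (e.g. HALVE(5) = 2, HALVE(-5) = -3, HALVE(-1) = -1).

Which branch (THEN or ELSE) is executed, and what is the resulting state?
Branch: THEN, Final state: m=4, y=-3

Evaluating condition: y < 0
y = -5
Condition is True, so THEN branch executes
After HALVE(y): m=4, y=-3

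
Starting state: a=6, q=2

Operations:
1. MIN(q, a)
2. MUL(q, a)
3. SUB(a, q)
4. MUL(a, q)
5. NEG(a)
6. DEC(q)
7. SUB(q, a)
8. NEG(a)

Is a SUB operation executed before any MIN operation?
No

First SUB: step 3
First MIN: step 1
Since 3 > 1, MIN comes first.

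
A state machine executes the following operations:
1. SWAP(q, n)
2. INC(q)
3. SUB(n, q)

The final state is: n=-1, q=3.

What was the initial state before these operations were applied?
n=2, q=2

Working backwards:
Final state: n=-1, q=3
Before step 3 (SUB(n, q)): n=2, q=3
Before step 2 (INC(q)): n=2, q=2
Before step 1 (SWAP(q, n)): n=2, q=2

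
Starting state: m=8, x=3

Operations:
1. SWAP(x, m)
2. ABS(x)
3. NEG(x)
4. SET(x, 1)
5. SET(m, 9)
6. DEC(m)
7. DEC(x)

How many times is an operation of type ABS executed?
1

Counting ABS operations:
Step 2: ABS(x) ← ABS
Total: 1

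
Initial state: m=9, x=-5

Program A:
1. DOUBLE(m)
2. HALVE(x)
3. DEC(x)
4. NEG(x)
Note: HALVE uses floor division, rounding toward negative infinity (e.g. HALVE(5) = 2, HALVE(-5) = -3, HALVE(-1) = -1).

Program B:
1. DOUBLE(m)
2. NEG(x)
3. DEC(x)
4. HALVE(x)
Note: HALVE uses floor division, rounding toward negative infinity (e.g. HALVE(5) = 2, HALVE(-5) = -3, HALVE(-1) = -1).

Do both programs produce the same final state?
No

Program A final state: m=18, x=4
Program B final state: m=18, x=2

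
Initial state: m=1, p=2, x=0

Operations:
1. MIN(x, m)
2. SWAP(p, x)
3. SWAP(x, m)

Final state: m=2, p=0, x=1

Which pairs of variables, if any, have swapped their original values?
None

Comparing initial and final values:
m: 1 → 2
x: 0 → 1
p: 2 → 0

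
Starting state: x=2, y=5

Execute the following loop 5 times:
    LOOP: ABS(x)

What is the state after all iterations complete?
x=2, y=5

Iteration trace:
Start: x=2, y=5
After iteration 1: x=2, y=5
After iteration 2: x=2, y=5
After iteration 3: x=2, y=5
After iteration 4: x=2, y=5
After iteration 5: x=2, y=5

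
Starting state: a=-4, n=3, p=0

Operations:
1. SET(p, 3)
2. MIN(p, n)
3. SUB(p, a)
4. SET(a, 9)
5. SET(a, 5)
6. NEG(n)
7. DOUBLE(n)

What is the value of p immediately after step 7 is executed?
p = 7

Tracing p through execution:
Initial: p = 0
After step 1 (SET(p, 3)): p = 3
After step 2 (MIN(p, n)): p = 3
After step 3 (SUB(p, a)): p = 7
After step 4 (SET(a, 9)): p = 7
After step 5 (SET(a, 5)): p = 7
After step 6 (NEG(n)): p = 7
After step 7 (DOUBLE(n)): p = 7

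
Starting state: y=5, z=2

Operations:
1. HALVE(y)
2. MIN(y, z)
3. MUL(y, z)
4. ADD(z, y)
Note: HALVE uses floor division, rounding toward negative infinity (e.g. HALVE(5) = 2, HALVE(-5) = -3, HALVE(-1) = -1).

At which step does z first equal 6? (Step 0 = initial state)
Step 4

Tracing z:
Initial: z = 2
After step 1: z = 2
After step 2: z = 2
After step 3: z = 2
After step 4: z = 6 ← first occurrence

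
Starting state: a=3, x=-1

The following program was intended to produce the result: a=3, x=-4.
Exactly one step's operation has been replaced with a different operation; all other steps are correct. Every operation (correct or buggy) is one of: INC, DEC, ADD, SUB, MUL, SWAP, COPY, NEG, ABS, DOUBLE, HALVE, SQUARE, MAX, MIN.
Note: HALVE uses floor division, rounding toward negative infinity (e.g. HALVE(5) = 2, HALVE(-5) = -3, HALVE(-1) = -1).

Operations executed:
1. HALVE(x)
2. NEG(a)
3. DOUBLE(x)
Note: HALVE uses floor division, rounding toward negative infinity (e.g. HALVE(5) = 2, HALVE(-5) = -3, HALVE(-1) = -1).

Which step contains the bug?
Step 2

Trace with buggy code:
Initial: a=3, x=-1
After step 1: a=3, x=-1
After step 2: a=-3, x=-1
After step 3: a=-3, x=-2
Actual final a=-3, x=-2 ≠ expected a=3, x=-4.
Step 2 is the only position where a single-operation replacement can produce the expected result.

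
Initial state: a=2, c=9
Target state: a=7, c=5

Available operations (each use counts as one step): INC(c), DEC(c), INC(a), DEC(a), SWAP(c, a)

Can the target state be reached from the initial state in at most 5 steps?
No

The target state cannot be reached within 5 steps.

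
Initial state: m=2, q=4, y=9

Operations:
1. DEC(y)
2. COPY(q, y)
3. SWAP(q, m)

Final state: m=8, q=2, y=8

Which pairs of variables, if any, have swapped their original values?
None

Comparing initial and final values:
q: 4 → 2
m: 2 → 8
y: 9 → 8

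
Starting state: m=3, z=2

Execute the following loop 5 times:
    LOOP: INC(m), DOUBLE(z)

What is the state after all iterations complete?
m=8, z=64

Iteration trace:
Start: m=3, z=2
After iteration 1: m=4, z=4
After iteration 2: m=5, z=8
After iteration 3: m=6, z=16
After iteration 4: m=7, z=32
After iteration 5: m=8, z=64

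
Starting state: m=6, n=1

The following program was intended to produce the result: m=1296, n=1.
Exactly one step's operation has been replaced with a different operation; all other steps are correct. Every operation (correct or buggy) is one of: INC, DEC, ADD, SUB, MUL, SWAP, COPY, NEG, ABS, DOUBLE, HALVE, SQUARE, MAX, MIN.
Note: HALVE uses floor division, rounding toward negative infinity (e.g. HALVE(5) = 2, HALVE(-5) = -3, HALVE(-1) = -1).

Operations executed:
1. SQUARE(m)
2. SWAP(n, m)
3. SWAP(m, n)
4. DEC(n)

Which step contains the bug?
Step 4

Trace with buggy code:
Initial: m=6, n=1
After step 1: m=36, n=1
After step 2: m=1, n=36
After step 3: m=36, n=1
After step 4: m=36, n=0
Actual final m=36, n=0 ≠ expected m=1296, n=1.
Step 4 is the only position where a single-operation replacement can produce the expected result.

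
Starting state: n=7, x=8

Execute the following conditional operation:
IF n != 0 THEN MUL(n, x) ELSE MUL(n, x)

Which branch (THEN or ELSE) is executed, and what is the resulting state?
Branch: THEN, Final state: n=56, x=8

Evaluating condition: n != 0
n = 7
Condition is True, so THEN branch executes
After MUL(n, x): n=56, x=8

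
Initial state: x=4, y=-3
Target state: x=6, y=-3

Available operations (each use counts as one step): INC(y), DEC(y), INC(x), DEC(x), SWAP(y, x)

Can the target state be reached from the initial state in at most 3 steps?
Yes

Path (2 steps): INC(x) → INC(x)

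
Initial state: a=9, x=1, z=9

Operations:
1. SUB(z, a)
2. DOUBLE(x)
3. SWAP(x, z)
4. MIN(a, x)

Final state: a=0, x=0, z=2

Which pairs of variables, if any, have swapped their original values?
None

Comparing initial and final values:
a: 9 → 0
z: 9 → 2
x: 1 → 0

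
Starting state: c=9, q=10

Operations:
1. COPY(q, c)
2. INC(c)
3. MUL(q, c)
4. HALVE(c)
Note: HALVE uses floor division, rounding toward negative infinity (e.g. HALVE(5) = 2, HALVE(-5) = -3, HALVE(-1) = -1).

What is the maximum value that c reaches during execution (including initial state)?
10

Values of c at each step:
Initial: c = 9
After step 1: c = 9
After step 2: c = 10 ← maximum
After step 3: c = 10
After step 4: c = 5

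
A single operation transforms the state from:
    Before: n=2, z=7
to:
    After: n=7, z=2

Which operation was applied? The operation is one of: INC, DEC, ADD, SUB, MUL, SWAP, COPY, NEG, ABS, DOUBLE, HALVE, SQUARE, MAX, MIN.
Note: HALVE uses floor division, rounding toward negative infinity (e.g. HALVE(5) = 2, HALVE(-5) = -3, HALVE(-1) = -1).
SWAP(n, z)

Analyzing the change:
Before: n=2, z=7
After: n=7, z=2
Variable n changed from 2 to 7
Variable z changed from 7 to 2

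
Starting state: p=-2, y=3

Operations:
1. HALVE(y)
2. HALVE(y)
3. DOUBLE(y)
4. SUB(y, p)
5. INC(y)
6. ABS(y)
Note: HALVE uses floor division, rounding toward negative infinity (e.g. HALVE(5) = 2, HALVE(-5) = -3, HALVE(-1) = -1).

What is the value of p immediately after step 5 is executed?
p = -2

Tracing p through execution:
Initial: p = -2
After step 1 (HALVE(y)): p = -2
After step 2 (HALVE(y)): p = -2
After step 3 (DOUBLE(y)): p = -2
After step 4 (SUB(y, p)): p = -2
After step 5 (INC(y)): p = -2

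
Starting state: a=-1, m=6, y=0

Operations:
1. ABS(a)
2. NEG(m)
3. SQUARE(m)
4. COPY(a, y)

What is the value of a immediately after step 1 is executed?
a = 1

Tracing a through execution:
Initial: a = -1
After step 1 (ABS(a)): a = 1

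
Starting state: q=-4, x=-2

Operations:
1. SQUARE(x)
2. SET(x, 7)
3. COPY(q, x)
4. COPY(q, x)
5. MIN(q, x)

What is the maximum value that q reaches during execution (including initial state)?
7

Values of q at each step:
Initial: q = -4
After step 1: q = -4
After step 2: q = -4
After step 3: q = 7 ← maximum
After step 4: q = 7
After step 5: q = 7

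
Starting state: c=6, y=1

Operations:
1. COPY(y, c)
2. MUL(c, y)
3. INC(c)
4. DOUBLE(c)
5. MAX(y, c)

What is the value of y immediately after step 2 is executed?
y = 6

Tracing y through execution:
Initial: y = 1
After step 1 (COPY(y, c)): y = 6
After step 2 (MUL(c, y)): y = 6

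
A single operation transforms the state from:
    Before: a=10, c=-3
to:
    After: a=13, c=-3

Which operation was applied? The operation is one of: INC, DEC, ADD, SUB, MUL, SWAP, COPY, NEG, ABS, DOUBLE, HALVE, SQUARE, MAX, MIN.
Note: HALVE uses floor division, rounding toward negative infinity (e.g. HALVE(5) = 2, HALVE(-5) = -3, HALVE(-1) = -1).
SUB(a, c)

Analyzing the change:
Before: a=10, c=-3
After: a=13, c=-3
Variable a changed from 10 to 13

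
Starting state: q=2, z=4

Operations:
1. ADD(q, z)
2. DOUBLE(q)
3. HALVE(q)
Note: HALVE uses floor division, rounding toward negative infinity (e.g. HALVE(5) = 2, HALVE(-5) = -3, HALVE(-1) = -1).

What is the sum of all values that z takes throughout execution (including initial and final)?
16

Values of z at each step:
Initial: z = 4
After step 1: z = 4
After step 2: z = 4
After step 3: z = 4
Sum = 4 + 4 + 4 + 4 = 16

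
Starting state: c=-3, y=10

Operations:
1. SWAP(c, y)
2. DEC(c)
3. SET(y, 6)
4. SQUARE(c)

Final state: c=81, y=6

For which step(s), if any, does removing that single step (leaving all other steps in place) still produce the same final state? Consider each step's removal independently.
None - removing any single step changes the final result

Testing removal of each single step:
Without step 1: final = c=16, y=6 (different)
Without step 2: final = c=100, y=6 (different)
Without step 3: final = c=81, y=-3 (different)
Without step 4: final = c=9, y=6 (different)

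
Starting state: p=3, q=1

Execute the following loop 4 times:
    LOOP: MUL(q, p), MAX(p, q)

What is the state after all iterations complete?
p=6561, q=6561

Iteration trace:
Start: p=3, q=1
After iteration 1: p=3, q=3
After iteration 2: p=9, q=9
After iteration 3: p=81, q=81
After iteration 4: p=6561, q=6561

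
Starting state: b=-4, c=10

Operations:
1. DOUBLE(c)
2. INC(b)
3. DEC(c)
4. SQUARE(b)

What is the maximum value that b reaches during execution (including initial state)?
9

Values of b at each step:
Initial: b = -4
After step 1: b = -4
After step 2: b = -3
After step 3: b = -3
After step 4: b = 9 ← maximum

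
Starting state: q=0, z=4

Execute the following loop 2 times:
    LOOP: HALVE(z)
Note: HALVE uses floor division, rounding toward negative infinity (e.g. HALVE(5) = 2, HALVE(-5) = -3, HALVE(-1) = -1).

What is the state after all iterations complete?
q=0, z=1

Iteration trace:
Start: q=0, z=4
After iteration 1: q=0, z=2
After iteration 2: q=0, z=1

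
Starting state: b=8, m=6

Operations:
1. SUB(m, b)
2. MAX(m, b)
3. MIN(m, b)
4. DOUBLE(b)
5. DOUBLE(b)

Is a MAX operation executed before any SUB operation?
No

First MAX: step 2
First SUB: step 1
Since 2 > 1, SUB comes first.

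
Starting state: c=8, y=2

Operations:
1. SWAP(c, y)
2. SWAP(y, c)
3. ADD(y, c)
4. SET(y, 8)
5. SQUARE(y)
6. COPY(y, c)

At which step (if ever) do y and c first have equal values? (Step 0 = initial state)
Step 4

y and c first become equal after step 4.

Comparing values at each step:
Initial: y=2, c=8
After step 1: y=8, c=2
After step 2: y=2, c=8
After step 3: y=10, c=8
After step 4: y=8, c=8 ← equal!
After step 5: y=64, c=8
After step 6: y=8, c=8 ← equal!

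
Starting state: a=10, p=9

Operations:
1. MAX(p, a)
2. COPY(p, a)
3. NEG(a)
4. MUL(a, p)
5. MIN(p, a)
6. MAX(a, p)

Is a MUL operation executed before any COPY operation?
No

First MUL: step 4
First COPY: step 2
Since 4 > 2, COPY comes first.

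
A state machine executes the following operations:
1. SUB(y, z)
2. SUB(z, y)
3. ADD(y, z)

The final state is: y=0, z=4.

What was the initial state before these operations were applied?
y=-4, z=0

Working backwards:
Final state: y=0, z=4
Before step 3 (ADD(y, z)): y=-4, z=4
Before step 2 (SUB(z, y)): y=-4, z=0
Before step 1 (SUB(y, z)): y=-4, z=0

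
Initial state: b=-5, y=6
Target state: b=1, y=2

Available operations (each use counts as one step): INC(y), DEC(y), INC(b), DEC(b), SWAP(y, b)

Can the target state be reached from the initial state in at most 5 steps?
No

The target state cannot be reached within 5 steps.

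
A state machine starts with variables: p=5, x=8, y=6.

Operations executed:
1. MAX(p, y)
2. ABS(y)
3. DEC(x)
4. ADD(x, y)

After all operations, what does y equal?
y = 6

Tracing execution:
Step 1: MAX(p, y) → y = 6
Step 2: ABS(y) → y = 6
Step 3: DEC(x) → y = 6
Step 4: ADD(x, y) → y = 6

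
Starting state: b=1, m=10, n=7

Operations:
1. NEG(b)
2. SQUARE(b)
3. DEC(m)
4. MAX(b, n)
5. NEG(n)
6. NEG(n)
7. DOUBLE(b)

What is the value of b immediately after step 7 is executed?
b = 14

Tracing b through execution:
Initial: b = 1
After step 1 (NEG(b)): b = -1
After step 2 (SQUARE(b)): b = 1
After step 3 (DEC(m)): b = 1
After step 4 (MAX(b, n)): b = 7
After step 5 (NEG(n)): b = 7
After step 6 (NEG(n)): b = 7
After step 7 (DOUBLE(b)): b = 14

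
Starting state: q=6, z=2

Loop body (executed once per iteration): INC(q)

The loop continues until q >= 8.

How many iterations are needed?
2

Tracing iterations:
Initial: q=6, z=2
After iteration 1: q=7, z=2
After iteration 2: q=8, z=2
q >= 8 now holds, so the loop exits after 2 iterations.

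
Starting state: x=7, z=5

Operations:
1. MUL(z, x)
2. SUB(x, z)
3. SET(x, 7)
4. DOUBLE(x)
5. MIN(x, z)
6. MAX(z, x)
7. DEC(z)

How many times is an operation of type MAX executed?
1

Counting MAX operations:
Step 6: MAX(z, x) ← MAX
Total: 1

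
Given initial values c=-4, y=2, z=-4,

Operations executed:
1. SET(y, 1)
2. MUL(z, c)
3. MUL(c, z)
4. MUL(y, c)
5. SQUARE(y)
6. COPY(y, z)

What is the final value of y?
y = 16

Tracing execution:
Step 1: SET(y, 1) → y = 1
Step 2: MUL(z, c) → y = 1
Step 3: MUL(c, z) → y = 1
Step 4: MUL(y, c) → y = -64
Step 5: SQUARE(y) → y = 4096
Step 6: COPY(y, z) → y = 16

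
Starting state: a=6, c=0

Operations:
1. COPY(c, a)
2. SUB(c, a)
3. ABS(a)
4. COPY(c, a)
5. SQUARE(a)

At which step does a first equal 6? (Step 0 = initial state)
Step 0

Tracing a:
Initial: a = 6 ← first occurrence
After step 1: a = 6
After step 2: a = 6
After step 3: a = 6
After step 4: a = 6
After step 5: a = 36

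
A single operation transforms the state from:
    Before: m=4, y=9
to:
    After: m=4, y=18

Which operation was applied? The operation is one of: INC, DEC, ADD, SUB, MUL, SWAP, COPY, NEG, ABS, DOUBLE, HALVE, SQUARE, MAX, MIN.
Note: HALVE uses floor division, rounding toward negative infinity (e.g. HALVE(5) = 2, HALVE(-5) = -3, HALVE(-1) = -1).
DOUBLE(y)

Analyzing the change:
Before: m=4, y=9
After: m=4, y=18
Variable y changed from 9 to 18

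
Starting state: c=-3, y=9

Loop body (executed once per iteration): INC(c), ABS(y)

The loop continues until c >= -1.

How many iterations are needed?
2

Tracing iterations:
Initial: c=-3, y=9
After iteration 1: c=-2, y=9
After iteration 2: c=-1, y=9
c >= -1 now holds, so the loop exits after 2 iterations.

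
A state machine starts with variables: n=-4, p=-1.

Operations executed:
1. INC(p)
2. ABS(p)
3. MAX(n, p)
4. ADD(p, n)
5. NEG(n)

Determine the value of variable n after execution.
n = 0

Tracing execution:
Step 1: INC(p) → n = -4
Step 2: ABS(p) → n = -4
Step 3: MAX(n, p) → n = 0
Step 4: ADD(p, n) → n = 0
Step 5: NEG(n) → n = 0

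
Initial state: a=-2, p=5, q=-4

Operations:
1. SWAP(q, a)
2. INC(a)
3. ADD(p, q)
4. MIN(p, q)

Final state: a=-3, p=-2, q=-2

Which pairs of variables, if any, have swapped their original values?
None

Comparing initial and final values:
p: 5 → -2
q: -4 → -2
a: -2 → -3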